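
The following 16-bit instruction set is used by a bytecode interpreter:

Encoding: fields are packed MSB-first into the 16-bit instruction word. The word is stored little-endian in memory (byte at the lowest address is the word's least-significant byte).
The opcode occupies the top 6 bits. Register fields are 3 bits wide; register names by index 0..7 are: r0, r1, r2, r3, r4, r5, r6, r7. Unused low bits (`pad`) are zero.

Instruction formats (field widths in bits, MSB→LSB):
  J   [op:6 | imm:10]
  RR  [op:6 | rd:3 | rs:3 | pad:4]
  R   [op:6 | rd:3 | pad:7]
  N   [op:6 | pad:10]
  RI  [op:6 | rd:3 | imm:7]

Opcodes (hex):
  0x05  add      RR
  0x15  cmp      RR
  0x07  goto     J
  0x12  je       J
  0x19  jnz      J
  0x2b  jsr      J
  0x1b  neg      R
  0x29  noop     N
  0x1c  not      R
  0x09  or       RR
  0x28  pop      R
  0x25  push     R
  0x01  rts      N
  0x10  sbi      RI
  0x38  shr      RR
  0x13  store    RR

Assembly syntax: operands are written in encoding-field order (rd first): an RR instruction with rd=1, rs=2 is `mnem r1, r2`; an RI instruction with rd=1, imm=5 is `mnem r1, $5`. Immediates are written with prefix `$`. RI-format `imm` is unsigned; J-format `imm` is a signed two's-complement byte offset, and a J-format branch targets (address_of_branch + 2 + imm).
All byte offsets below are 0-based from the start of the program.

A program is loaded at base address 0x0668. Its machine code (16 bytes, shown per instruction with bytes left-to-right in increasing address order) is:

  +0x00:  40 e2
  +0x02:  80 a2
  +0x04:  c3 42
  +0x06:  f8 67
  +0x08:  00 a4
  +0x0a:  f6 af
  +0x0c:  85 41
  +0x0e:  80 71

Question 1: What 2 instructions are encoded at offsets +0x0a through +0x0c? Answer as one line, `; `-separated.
jsr $-10; sbi r3, $5

[0a] f6 af → 0xaff6
  top 6b → 0x2b → jsr [J]
  imm: (w>>0)&0x3ff=0x3f6 (s10→-10) → $-10
[0c] 85 41 → 0x4185
  top 6b → 0x10 → sbi [RI]
  rd: (w>>7)&0x7=0x3 → r3
  imm: (w>>0)&0x7f=0x5 → $5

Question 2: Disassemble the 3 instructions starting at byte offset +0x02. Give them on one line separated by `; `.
@+02  little-endian(80 a2) = 0xa280
  op=0xa280>>10=0x28 ⇒ pop (R)
  rd: (w>>7)&0x7=0x5 → r5
@+04  little-endian(c3 42) = 0x42c3
  op=0x42c3>>10=0x10 ⇒ sbi (RI)
  rd: (w>>7)&0x7=0x5 → r5
  imm: (w>>0)&0x7f=0x43 → $67
@+06  little-endian(f8 67) = 0x67f8
  op=0x67f8>>10=0x19 ⇒ jnz (J)
  imm: (w>>0)&0x3ff=0x3f8 (s10→-8) → $-8

pop r5; sbi r5, $67; jnz $-8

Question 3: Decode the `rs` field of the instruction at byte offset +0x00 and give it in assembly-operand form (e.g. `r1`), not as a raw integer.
off 0x00: read 40 e2 as little → 0xe240
  opcode bits[15:10]=0x38: shr/RR
  rd@[9:7]=0x4 ⇒ r4
  rs@[6:4]=0x4 ⇒ r4

r4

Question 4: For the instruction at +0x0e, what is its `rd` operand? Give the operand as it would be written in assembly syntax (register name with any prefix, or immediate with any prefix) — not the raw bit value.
r3

+0x0e: 80 71 ⇒ word 0x7180 (little)
  opcode bits[15:10]=0x1c: not/R
  rd@[9:7]=0x3 ⇒ r3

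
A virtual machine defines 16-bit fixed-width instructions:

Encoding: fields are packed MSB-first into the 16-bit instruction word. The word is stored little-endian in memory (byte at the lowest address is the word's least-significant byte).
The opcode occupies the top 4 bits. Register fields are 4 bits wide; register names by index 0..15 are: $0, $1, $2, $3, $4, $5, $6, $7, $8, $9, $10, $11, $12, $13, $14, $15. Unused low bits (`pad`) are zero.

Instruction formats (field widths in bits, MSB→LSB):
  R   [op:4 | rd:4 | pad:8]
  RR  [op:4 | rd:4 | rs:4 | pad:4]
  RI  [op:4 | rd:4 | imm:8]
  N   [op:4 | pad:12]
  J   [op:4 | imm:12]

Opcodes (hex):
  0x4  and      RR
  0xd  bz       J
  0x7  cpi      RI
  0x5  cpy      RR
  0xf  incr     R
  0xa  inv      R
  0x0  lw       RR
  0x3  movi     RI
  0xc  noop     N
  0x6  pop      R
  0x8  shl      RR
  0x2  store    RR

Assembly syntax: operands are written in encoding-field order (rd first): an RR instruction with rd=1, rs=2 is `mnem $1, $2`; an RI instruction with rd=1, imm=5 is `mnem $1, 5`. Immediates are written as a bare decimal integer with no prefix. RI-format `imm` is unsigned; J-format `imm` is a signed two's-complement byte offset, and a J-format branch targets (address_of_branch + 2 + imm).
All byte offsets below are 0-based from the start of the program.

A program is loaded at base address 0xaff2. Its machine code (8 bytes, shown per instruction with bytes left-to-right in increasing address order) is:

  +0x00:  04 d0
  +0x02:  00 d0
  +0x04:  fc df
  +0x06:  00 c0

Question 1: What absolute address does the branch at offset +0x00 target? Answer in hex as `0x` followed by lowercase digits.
off 0x00: read 04 d0 as little → 0xd004
  opcode bits[15:12]=0xd: bz/J
  [11:0] imm=4 = 4
  target = base 0xaff2 + off 0x00 + 2 + imm 4 = 0xaff8

0xaff8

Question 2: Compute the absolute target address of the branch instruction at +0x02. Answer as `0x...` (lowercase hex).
@+02  little-endian(00 d0) = 0xd000
  op=0xd000>>12=0xd ⇒ bz (J)
  imm@[11:0]=0x0 ⇒ 0
  target = base 0xaff2 + off 0x02 + 2 + imm 0 = 0xaff6

0xaff6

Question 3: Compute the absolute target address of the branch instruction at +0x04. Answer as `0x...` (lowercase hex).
0xaff4

+0x04: fc df ⇒ word 0xdffc (little)
  top 4b → 0xd → bz [J]
  [11:0] imm=4092 (s12→-4) = -4
  target = base 0xaff2 + off 0x04 + 2 + imm -4 = 0xaff4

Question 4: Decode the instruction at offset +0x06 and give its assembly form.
noop

off 0x06: read 00 c0 as little → 0xc000
  top 4b → 0xc → noop [N]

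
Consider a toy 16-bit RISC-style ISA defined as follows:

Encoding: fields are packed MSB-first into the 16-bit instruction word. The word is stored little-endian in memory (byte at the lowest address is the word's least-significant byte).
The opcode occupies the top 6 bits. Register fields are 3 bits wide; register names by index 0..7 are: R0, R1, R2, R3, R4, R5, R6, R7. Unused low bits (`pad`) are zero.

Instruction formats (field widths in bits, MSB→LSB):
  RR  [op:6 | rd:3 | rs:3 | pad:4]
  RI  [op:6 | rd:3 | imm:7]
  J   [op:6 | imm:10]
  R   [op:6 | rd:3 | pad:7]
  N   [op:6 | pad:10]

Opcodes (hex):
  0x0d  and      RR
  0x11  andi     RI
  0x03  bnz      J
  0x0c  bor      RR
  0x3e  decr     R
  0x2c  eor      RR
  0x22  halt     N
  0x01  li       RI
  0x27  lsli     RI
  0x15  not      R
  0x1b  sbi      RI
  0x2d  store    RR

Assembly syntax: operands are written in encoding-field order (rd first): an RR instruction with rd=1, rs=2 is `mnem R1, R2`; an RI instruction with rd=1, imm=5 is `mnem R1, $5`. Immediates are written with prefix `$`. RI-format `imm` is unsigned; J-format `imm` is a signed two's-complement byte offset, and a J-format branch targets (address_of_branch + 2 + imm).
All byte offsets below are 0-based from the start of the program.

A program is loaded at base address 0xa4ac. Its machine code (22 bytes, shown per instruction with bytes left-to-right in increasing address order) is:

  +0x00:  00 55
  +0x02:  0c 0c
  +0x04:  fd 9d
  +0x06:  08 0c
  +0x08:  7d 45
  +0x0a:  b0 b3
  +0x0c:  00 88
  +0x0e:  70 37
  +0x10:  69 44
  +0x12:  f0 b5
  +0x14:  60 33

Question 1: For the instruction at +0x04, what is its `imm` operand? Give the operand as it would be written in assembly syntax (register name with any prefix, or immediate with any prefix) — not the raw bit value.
$125

@+04  little-endian(fd 9d) = 0x9dfd
  op=0x9dfd>>10=0x27 ⇒ lsli (RI)
  rd@[9:7]=0x3 ⇒ R3
  imm@[6:0]=0x7d ⇒ $125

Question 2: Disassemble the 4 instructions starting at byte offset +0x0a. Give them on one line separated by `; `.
eor R7, R3; halt; and R6, R7; andi R0, $105

@+0a  little-endian(b0 b3) = 0xb3b0
  opcode bits[15:10]=0x2c: eor/RR
  rd@[9:7]=0x7 ⇒ R7
  rs@[6:4]=0x3 ⇒ R3
@+0c  little-endian(00 88) = 0x8800
  opcode bits[15:10]=0x22: halt/N
@+0e  little-endian(70 37) = 0x3770
  opcode bits[15:10]=0xd: and/RR
  rd@[9:7]=0x6 ⇒ R6
  rs@[6:4]=0x7 ⇒ R7
@+10  little-endian(69 44) = 0x4469
  opcode bits[15:10]=0x11: andi/RI
  rd@[9:7]=0x0 ⇒ R0
  imm@[6:0]=0x69 ⇒ $105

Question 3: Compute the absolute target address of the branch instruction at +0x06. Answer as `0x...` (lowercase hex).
0xa4bc

off 0x06: read 08 0c as little → 0x0c08
  op=0x0c08>>10=0x3 ⇒ bnz (J)
  [9:0] imm=8 = $8
  target = base 0xa4ac + off 0x06 + 2 + imm 8 = 0xa4bc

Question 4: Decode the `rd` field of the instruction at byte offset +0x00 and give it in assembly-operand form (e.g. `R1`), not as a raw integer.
R2

@+00  little-endian(00 55) = 0x5500
  op=0x5500>>10=0x15 ⇒ not (R)
  rd@[9:7]=0x2 ⇒ R2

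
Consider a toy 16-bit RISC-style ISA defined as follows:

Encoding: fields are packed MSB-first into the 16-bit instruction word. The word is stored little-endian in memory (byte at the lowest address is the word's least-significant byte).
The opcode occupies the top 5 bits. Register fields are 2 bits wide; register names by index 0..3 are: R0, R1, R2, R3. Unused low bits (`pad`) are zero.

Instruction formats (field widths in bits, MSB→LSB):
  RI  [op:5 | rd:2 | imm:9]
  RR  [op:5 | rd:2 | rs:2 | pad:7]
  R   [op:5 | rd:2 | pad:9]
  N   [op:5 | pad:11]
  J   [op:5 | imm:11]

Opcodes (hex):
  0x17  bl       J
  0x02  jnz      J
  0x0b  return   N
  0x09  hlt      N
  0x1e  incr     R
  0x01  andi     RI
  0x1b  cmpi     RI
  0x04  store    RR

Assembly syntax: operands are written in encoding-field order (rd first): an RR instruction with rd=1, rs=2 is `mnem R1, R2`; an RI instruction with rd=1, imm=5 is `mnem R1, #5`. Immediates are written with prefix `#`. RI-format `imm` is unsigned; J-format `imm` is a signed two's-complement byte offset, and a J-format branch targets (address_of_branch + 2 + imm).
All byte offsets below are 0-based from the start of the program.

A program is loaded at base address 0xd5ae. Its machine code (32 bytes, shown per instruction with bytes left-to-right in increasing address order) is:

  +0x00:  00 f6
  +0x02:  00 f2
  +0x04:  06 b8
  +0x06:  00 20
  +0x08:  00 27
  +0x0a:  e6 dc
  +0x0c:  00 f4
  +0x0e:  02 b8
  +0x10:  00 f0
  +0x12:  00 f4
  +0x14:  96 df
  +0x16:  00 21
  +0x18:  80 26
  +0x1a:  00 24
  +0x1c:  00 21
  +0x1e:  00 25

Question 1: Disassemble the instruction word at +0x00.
incr R3

@+00  little-endian(00 f6) = 0xf600
  top 5b → 0x1e → incr [R]
  [10:9] rd=3 = R3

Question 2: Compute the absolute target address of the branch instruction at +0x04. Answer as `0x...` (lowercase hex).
@+04  little-endian(06 b8) = 0xb806
  top 5b → 0x17 → bl [J]
  [10:0] imm=6 = #6
  target = base 0xd5ae + off 0x04 + 2 + imm 6 = 0xd5ba

0xd5ba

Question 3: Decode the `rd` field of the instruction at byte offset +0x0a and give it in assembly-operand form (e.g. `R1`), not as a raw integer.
+0x0a: e6 dc ⇒ word 0xdce6 (little)
  top 5b → 0x1b → cmpi [RI]
  [10:9] rd=2 = R2
  [8:0] imm=230 = #230

R2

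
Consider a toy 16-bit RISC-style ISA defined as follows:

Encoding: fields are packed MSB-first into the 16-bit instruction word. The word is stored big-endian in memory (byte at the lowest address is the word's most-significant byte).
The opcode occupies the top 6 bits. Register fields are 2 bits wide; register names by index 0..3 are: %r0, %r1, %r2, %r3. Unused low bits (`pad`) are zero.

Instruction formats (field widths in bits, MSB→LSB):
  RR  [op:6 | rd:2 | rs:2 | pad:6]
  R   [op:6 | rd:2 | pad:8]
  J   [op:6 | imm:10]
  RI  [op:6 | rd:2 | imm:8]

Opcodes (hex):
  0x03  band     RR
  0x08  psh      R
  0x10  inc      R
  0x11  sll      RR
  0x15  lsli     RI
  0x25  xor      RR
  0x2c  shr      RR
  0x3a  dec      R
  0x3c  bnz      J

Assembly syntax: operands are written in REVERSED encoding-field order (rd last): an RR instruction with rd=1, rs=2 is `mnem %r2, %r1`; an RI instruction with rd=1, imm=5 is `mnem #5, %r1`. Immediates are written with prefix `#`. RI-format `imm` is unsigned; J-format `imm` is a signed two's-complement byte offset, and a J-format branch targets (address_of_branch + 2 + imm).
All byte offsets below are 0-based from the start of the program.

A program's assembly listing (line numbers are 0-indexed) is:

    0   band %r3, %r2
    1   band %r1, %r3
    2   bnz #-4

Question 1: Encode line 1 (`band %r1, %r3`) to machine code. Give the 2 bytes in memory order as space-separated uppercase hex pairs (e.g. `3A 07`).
1. band fields op=0x3:6|rd=3:2|rs=1:2|pad=0:6 → word 0f40h → 0f 40

0F 40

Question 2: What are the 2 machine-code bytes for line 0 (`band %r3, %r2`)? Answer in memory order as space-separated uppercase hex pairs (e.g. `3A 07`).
0E C0

line 0 (band): pack op=0x3:6|rd=2:2|rs=3:2|pad=0:6 = 0x0ec0; big→ 0e c0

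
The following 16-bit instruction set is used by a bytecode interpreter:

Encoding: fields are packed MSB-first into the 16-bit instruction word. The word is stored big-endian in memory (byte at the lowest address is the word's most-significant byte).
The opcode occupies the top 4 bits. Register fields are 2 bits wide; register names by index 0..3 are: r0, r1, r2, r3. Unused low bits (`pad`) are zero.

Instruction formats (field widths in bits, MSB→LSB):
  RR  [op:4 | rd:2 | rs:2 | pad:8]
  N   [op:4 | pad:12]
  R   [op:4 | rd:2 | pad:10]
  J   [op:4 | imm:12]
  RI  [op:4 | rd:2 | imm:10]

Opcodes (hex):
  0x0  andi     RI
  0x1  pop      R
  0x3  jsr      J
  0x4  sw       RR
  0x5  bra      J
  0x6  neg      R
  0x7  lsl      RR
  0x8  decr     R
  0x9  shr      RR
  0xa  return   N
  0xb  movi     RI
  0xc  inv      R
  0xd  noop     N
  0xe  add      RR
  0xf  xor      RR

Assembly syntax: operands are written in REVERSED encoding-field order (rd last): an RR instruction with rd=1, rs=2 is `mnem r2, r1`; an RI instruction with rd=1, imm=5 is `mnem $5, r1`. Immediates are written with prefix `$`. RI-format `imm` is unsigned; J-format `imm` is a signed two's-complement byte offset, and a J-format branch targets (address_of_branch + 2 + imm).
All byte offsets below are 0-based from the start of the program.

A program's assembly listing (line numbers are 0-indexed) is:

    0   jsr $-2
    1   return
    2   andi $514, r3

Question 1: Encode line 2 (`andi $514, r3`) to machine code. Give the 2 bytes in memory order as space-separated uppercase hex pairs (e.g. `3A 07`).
line 2 (andi): pack op=0x0:4|rd=3:2|imm=514:10 = 0x0e02; big→ 0e 02

0E 02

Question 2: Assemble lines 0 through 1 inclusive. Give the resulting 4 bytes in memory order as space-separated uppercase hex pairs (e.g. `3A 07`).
3F FE A0 00

line 0 (jsr): pack op=0x3:4|imm=-2:12 = 0x3ffe; big→ 3f fe
line 1 (return): pack op=0xa:4|pad=0:12 = 0xa000; big→ a0 00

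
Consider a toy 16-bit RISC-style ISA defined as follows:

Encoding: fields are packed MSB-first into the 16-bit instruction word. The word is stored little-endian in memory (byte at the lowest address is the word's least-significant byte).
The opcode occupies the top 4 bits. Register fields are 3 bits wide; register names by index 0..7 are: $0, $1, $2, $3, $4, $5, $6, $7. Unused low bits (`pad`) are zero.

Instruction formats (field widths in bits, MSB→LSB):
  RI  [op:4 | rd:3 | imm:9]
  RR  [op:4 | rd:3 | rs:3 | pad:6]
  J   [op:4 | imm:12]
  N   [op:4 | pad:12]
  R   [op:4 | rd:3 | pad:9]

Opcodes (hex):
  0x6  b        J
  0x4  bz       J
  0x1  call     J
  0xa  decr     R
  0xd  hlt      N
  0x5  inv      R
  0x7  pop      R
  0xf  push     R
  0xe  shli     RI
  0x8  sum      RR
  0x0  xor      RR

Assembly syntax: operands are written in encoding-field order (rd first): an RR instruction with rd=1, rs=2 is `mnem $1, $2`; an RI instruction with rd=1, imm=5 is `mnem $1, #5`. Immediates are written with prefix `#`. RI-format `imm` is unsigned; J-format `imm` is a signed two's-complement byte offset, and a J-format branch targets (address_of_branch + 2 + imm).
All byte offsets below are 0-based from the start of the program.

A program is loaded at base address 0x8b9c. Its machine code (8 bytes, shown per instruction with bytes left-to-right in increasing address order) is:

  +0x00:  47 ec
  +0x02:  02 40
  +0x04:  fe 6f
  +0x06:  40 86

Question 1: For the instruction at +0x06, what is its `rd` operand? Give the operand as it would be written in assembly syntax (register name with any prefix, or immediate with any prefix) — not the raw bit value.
[06] 40 86 → 0x8640
  op=0x8640>>12=0x8 ⇒ sum (RR)
  rd: (w>>9)&0x7=0x3 → $3
  rs: (w>>6)&0x7=0x1 → $1

$3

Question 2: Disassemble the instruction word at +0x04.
b #-2

[04] fe 6f → 0x6ffe
  opcode bits[15:12]=0x6: b/J
  imm@[11:0]=0xffe (s12→-2) ⇒ #-2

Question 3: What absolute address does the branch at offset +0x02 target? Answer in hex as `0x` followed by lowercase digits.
[02] 02 40 → 0x4002
  top 4b → 0x4 → bz [J]
  [11:0] imm=2 = #2
  target = base 0x8b9c + off 0x02 + 2 + imm 2 = 0x8ba2

0x8ba2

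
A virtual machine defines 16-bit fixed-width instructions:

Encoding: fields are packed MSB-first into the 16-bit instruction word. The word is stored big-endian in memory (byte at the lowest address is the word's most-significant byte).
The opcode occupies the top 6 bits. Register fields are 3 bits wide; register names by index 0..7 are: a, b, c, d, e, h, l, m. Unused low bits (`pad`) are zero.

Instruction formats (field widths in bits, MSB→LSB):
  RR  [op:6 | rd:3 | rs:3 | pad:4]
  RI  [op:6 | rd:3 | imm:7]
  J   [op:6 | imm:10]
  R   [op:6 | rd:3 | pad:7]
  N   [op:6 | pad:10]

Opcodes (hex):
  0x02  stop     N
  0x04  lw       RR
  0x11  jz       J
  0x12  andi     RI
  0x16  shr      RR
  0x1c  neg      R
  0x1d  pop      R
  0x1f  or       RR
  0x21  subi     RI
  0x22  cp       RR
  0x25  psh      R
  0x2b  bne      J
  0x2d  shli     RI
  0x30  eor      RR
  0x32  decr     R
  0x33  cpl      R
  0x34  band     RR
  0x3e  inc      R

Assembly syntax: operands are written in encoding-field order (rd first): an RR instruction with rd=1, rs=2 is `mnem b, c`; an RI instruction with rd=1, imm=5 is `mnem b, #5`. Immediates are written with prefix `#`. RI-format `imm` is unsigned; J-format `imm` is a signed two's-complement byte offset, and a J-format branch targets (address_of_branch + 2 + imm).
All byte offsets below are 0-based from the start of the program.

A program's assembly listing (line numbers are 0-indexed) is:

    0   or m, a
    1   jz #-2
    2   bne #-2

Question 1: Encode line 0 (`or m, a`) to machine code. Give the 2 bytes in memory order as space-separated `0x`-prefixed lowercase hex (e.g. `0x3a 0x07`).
0x7f 0x80

line 0 (or): pack op=0x1f:6|rd=7:3|rs=0:3|pad=0:4 = 0x7f80; big→ 7f 80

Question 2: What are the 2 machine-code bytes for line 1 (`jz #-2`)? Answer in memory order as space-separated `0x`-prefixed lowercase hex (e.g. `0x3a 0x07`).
0x47 0xfe

L1: jz op=0x11:6|imm=-2:10 ⇒ 0x47fe ⇒ big 47 fe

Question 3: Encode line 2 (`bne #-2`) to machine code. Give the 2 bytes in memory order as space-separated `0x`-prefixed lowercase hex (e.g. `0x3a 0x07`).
0xaf 0xfe

L2: bne op=0x2b:6|imm=-2:10 ⇒ 0xaffe ⇒ big af fe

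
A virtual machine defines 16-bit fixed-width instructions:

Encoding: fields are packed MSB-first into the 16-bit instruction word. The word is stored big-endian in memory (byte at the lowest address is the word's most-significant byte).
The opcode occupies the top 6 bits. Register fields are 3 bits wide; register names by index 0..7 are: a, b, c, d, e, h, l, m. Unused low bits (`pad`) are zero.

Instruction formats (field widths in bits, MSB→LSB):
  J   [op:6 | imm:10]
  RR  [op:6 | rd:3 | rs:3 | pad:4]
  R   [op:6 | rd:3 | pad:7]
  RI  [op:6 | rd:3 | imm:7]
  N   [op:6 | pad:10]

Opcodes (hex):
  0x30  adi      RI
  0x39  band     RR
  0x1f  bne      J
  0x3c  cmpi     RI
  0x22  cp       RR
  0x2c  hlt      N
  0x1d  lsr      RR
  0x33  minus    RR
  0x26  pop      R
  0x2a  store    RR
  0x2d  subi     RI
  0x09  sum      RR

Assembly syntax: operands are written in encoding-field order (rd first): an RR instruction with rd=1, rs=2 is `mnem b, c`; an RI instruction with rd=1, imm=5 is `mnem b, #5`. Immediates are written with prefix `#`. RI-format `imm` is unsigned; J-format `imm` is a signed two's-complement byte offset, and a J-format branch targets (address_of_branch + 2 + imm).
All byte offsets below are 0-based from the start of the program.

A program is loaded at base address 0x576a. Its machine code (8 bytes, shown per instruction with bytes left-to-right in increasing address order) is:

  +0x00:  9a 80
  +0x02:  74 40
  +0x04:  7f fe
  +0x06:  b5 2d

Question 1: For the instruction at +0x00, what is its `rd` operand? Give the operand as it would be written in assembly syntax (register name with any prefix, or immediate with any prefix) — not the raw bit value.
+0x00: 9a 80 ⇒ word 0x9a80 (big)
  top 6b → 0x26 → pop [R]
  [9:7] rd=5 = h

h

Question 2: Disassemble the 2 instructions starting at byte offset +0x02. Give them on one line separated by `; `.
[02] 74 40 → 0x7440
  opcode bits[15:10]=0x1d: lsr/RR
  rd@[9:7]=0x0 ⇒ a
  rs@[6:4]=0x4 ⇒ e
[04] 7f fe → 0x7ffe
  opcode bits[15:10]=0x1f: bne/J
  imm@[9:0]=0x3fe (s10→-2) ⇒ #-2

lsr a, e; bne #-2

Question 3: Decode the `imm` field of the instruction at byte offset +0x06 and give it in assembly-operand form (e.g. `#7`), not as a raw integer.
off 0x06: read b5 2d as big → 0xb52d
  opcode bits[15:10]=0x2d: subi/RI
  rd: (w>>7)&0x7=0x2 → c
  imm: (w>>0)&0x7f=0x2d → #45

#45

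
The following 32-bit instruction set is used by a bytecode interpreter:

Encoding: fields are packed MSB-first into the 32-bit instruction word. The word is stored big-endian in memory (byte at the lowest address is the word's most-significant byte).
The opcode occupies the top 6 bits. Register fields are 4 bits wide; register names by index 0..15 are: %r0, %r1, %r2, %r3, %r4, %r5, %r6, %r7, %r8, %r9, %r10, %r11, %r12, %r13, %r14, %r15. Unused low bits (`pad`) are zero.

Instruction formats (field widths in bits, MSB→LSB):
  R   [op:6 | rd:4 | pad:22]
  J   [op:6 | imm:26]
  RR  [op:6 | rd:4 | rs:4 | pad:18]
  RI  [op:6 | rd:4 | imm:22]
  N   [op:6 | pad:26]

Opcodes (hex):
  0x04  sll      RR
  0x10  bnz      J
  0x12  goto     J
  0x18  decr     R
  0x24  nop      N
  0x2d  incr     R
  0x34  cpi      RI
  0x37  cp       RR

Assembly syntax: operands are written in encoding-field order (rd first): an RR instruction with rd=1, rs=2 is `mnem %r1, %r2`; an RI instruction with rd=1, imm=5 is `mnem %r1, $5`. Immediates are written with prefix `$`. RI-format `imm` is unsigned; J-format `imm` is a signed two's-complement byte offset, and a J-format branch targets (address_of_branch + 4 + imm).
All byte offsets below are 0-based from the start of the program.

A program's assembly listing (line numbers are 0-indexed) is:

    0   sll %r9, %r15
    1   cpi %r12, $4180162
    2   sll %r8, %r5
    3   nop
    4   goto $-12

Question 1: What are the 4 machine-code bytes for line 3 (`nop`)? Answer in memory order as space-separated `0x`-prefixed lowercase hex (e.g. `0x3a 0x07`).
0x90 0x00 0x00 0x00

line 3 (nop): pack op=0x24:6|pad=0:26 = 0x90000000; big→ 90 00 00 00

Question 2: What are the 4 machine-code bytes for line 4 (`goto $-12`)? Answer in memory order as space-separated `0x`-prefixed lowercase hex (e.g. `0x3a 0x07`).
0x4b 0xff 0xff 0xf4

L4: goto op=0x12:6|imm=-12:26 ⇒ 0x4bfffff4 ⇒ big 4b ff ff f4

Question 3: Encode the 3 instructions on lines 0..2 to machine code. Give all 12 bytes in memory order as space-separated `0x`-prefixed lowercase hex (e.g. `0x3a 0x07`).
0. sll fields op=0x4:6|rd=9:4|rs=15:4|pad=0:18 → word 127c0000h → 12 7c 00 00
1. cpi fields op=0x34:6|rd=12:4|imm=4180162:22 → word d33fc8c2h → d3 3f c8 c2
2. sll fields op=0x4:6|rd=8:4|rs=5:4|pad=0:18 → word 12140000h → 12 14 00 00

0x12 0x7c 0x00 0x00 0xd3 0x3f 0xc8 0xc2 0x12 0x14 0x00 0x00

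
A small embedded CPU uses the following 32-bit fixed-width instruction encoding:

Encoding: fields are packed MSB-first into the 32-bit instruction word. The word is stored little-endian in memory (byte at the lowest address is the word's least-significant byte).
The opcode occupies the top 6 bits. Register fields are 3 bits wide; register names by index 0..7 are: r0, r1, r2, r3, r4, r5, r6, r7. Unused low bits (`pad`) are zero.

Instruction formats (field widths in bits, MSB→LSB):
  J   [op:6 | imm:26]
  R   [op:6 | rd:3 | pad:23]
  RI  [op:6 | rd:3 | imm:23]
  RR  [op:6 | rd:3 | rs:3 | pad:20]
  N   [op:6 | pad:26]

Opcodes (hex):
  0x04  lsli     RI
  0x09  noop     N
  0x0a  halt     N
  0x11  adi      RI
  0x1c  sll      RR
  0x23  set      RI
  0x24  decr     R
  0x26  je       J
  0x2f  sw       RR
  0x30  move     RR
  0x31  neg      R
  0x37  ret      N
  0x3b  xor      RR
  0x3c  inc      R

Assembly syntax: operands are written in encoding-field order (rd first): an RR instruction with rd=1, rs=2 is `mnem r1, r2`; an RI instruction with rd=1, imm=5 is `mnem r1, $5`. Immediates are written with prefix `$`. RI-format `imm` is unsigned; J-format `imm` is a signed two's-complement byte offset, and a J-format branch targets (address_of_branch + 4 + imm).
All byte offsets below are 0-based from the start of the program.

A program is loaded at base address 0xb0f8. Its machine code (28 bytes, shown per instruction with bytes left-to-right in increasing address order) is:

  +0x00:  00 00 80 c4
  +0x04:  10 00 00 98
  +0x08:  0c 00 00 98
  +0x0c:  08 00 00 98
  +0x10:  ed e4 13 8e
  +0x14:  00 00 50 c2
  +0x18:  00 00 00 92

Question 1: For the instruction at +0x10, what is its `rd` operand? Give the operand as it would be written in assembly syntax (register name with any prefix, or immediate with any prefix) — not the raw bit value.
r4

@+10  little-endian(ed e4 13 8e) = 0x8e13e4ed
  opcode bits[31:26]=0x23: set/RI
  rd: (w>>23)&0x7=0x4 → r4
  imm: (w>>0)&0x7fffff=0x13e4ed → $1303789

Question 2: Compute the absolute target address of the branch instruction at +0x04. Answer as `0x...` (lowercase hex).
0xb110

[04] 10 00 00 98 → 0x98000010
  top 6b → 0x26 → je [J]
  [25:0] imm=16 = $16
  target = base 0xb0f8 + off 0x04 + 4 + imm 16 = 0xb110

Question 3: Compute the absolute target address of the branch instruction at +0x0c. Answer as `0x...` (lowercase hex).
off 0x0c: read 08 00 00 98 as little → 0x98000008
  op=0x98000008>>26=0x26 ⇒ je (J)
  imm: (w>>0)&0x3ffffff=0x8 → $8
  target = base 0xb0f8 + off 0x0c + 4 + imm 8 = 0xb110

0xb110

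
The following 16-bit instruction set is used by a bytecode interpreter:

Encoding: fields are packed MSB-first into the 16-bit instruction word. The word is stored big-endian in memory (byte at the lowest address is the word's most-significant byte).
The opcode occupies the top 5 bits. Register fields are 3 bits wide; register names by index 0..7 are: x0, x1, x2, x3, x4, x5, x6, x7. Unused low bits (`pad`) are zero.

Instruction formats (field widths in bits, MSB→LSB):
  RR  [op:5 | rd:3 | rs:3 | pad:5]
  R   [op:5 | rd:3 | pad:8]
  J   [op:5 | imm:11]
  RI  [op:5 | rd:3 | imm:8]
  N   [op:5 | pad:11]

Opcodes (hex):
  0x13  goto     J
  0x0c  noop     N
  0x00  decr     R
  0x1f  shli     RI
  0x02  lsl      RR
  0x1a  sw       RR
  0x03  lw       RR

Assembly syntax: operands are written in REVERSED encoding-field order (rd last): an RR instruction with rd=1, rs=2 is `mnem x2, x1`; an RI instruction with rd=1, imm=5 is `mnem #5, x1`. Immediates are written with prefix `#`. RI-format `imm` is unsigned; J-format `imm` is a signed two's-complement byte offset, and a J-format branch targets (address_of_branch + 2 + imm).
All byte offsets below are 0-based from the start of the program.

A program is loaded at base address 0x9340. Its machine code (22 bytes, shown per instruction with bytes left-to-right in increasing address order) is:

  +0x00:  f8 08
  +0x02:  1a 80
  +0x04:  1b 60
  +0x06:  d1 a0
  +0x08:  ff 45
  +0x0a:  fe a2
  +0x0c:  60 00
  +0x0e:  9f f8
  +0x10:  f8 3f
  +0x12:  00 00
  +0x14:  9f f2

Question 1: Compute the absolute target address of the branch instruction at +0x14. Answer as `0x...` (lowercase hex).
0x9348

off 0x14: read 9f f2 as big → 0x9ff2
  top 5b → 0x13 → goto [J]
  imm: (w>>0)&0x7ff=0x7f2 (s11→-14) → #-14
  target = base 0x9340 + off 0x14 + 2 + imm -14 = 0x9348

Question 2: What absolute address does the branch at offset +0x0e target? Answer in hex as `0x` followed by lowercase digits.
@+0e  big-endian(9f f8) = 0x9ff8
  top 5b → 0x13 → goto [J]
  imm@[10:0]=0x7f8 (s11→-8) ⇒ #-8
  target = base 0x9340 + off 0x0e + 2 + imm -8 = 0x9348

0x9348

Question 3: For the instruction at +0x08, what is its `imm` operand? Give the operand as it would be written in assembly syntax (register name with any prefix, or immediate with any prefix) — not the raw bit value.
#69

off 0x08: read ff 45 as big → 0xff45
  op=0xff45>>11=0x1f ⇒ shli (RI)
  rd@[10:8]=0x7 ⇒ x7
  imm@[7:0]=0x45 ⇒ #69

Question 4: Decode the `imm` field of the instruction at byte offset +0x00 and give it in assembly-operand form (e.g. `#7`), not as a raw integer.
#8

@+00  big-endian(f8 08) = 0xf808
  opcode bits[15:11]=0x1f: shli/RI
  rd: (w>>8)&0x7=0x0 → x0
  imm: (w>>0)&0xff=0x8 → #8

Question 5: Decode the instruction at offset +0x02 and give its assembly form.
lw x4, x2

@+02  big-endian(1a 80) = 0x1a80
  op=0x1a80>>11=0x3 ⇒ lw (RR)
  rd@[10:8]=0x2 ⇒ x2
  rs@[7:5]=0x4 ⇒ x4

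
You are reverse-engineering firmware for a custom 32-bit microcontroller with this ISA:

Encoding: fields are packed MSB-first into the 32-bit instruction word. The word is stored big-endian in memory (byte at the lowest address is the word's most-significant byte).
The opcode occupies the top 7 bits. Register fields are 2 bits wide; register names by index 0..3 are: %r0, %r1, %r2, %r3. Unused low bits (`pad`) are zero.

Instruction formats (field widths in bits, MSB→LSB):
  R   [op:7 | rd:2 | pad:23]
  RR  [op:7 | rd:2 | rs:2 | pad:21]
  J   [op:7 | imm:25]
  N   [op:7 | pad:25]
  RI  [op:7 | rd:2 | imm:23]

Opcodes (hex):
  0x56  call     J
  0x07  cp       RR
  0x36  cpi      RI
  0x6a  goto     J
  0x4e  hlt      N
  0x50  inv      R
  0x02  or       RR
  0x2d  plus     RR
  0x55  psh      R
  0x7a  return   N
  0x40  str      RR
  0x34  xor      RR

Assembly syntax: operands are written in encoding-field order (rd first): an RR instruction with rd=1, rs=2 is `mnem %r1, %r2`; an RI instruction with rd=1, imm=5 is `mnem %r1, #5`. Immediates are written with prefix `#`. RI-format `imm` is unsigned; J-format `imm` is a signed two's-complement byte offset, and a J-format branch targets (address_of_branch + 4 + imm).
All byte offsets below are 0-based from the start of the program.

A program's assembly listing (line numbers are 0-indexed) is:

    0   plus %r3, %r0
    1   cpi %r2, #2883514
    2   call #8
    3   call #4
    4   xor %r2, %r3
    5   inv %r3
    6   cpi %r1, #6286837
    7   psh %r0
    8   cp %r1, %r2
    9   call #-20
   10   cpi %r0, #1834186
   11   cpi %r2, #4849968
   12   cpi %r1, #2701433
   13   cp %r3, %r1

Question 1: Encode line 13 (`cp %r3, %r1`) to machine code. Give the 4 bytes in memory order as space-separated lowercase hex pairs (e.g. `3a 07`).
0f a0 00 00

line 13 (cp): pack op=0x7:7|rd=3:2|rs=1:2|pad=0:21 = 0x0fa00000; big→ 0f a0 00 00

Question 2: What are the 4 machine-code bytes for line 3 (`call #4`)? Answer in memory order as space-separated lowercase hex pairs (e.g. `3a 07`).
L3: call op=0x56:7|imm=4:25 ⇒ 0xac000004 ⇒ big ac 00 00 04

ac 00 00 04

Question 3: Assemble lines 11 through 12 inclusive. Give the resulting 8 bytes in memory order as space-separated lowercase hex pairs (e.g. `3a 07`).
11. cpi fields op=0x36:7|rd=2:2|imm=4849968:23 → word 6d4a0130h → 6d 4a 01 30
12. cpi fields op=0x36:7|rd=1:2|imm=2701433:23 → word 6ca93879h → 6c a9 38 79

6d 4a 01 30 6c a9 38 79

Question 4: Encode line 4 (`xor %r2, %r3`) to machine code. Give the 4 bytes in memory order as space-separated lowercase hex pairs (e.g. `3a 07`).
L4: xor op=0x34:7|rd=2:2|rs=3:2|pad=0:21 ⇒ 0x69600000 ⇒ big 69 60 00 00

69 60 00 00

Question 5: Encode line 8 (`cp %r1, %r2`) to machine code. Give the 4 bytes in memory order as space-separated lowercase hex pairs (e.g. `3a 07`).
8. cp fields op=0x7:7|rd=1:2|rs=2:2|pad=0:21 → word 0ec00000h → 0e c0 00 00

0e c0 00 00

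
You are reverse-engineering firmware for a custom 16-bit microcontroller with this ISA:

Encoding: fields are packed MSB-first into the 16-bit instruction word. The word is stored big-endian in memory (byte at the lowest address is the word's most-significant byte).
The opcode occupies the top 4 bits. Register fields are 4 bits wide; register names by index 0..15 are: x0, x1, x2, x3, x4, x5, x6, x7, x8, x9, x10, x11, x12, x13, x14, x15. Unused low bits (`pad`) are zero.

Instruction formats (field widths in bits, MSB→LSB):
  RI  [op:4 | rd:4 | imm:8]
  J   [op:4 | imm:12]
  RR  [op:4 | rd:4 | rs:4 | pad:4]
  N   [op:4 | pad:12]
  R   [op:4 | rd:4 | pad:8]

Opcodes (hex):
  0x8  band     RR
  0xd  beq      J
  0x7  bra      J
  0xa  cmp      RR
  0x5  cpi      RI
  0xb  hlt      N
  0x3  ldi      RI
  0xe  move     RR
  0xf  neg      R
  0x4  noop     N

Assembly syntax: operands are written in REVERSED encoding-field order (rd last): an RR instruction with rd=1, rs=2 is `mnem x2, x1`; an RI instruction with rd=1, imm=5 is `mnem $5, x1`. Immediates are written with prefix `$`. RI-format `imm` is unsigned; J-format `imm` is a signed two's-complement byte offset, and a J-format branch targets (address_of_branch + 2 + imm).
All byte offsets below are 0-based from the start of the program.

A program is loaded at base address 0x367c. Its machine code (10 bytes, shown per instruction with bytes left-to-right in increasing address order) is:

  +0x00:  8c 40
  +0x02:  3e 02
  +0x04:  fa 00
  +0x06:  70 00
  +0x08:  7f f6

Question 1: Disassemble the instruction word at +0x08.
bra $-10

off 0x08: read 7f f6 as big → 0x7ff6
  op=0x7ff6>>12=0x7 ⇒ bra (J)
  imm: (w>>0)&0xfff=0xff6 (s12→-10) → $-10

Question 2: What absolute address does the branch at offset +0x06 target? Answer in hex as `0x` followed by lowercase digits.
0x3684

off 0x06: read 70 00 as big → 0x7000
  op=0x7000>>12=0x7 ⇒ bra (J)
  [11:0] imm=0 = $0
  target = base 0x367c + off 0x06 + 2 + imm 0 = 0x3684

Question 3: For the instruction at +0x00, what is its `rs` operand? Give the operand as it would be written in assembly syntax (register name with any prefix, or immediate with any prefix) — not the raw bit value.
x4

off 0x00: read 8c 40 as big → 0x8c40
  top 4b → 0x8 → band [RR]
  rd@[11:8]=0xc ⇒ x12
  rs@[7:4]=0x4 ⇒ x4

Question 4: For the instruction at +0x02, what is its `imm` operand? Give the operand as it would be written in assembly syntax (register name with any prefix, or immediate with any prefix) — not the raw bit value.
$2

+0x02: 3e 02 ⇒ word 0x3e02 (big)
  opcode bits[15:12]=0x3: ldi/RI
  rd@[11:8]=0xe ⇒ x14
  imm@[7:0]=0x2 ⇒ $2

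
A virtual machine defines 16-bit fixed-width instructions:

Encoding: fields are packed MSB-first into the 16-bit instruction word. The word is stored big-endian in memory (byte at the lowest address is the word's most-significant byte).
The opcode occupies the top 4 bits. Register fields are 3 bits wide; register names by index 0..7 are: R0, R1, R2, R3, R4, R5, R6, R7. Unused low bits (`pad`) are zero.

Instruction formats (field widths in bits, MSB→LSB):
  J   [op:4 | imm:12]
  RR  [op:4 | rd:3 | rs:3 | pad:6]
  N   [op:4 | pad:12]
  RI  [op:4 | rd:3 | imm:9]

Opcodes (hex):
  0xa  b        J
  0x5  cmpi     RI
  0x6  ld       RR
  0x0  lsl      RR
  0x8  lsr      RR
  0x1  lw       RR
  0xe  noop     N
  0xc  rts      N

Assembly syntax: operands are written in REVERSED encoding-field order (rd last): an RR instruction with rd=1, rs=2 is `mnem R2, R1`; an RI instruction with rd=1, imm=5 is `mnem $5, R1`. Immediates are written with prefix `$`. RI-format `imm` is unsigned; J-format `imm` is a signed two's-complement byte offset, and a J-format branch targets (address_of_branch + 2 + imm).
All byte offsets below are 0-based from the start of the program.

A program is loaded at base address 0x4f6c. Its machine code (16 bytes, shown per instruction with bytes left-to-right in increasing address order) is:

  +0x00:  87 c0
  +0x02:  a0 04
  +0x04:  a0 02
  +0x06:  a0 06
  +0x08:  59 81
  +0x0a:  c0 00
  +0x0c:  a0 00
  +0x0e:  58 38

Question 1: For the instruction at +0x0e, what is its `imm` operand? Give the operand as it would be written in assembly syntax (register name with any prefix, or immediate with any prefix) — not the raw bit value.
off 0x0e: read 58 38 as big → 0x5838
  op=0x5838>>12=0x5 ⇒ cmpi (RI)
  rd: (w>>9)&0x7=0x4 → R4
  imm: (w>>0)&0x1ff=0x38 → $56

$56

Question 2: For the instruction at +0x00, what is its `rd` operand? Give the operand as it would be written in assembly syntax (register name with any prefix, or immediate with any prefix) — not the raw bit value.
off 0x00: read 87 c0 as big → 0x87c0
  opcode bits[15:12]=0x8: lsr/RR
  rd@[11:9]=0x3 ⇒ R3
  rs@[8:6]=0x7 ⇒ R7

R3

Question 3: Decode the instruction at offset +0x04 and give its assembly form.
@+04  big-endian(a0 02) = 0xa002
  opcode bits[15:12]=0xa: b/J
  [11:0] imm=2 = $2

b $2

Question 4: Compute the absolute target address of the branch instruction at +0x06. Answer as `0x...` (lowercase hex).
0x4f7a

[06] a0 06 → 0xa006
  op=0xa006>>12=0xa ⇒ b (J)
  imm: (w>>0)&0xfff=0x6 → $6
  target = base 0x4f6c + off 0x06 + 2 + imm 6 = 0x4f7a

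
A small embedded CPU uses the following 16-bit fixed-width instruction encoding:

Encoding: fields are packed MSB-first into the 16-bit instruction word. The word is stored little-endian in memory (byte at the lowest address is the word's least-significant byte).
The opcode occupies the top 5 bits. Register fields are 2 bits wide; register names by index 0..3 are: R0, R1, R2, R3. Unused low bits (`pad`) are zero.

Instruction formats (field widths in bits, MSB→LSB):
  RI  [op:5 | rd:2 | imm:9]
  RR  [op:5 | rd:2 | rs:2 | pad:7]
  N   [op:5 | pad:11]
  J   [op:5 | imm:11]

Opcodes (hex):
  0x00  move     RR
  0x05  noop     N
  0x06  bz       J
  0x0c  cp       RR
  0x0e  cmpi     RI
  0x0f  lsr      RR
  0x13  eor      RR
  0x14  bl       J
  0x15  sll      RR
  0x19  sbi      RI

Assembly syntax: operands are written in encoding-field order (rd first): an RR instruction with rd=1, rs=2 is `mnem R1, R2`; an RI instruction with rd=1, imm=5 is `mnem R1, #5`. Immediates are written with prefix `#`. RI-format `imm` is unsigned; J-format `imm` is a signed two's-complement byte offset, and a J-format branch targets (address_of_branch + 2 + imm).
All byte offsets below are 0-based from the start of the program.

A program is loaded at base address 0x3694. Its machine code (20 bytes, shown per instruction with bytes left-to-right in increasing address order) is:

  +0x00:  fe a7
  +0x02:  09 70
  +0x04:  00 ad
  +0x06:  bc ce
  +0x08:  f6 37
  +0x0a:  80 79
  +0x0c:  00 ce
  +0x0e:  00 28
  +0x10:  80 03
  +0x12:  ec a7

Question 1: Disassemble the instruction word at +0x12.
bl #-20

+0x12: ec a7 ⇒ word 0xa7ec (little)
  top 5b → 0x14 → bl [J]
  imm@[10:0]=0x7ec (s11→-20) ⇒ #-20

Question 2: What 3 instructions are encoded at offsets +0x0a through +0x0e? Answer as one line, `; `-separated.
lsr R0, R3; sbi R3, #0; noop

+0x0a: 80 79 ⇒ word 0x7980 (little)
  top 5b → 0xf → lsr [RR]
  [10:9] rd=0 = R0
  [8:7] rs=3 = R3
+0x0c: 00 ce ⇒ word 0xce00 (little)
  top 5b → 0x19 → sbi [RI]
  [10:9] rd=3 = R3
  [8:0] imm=0 = #0
+0x0e: 00 28 ⇒ word 0x2800 (little)
  top 5b → 0x5 → noop [N]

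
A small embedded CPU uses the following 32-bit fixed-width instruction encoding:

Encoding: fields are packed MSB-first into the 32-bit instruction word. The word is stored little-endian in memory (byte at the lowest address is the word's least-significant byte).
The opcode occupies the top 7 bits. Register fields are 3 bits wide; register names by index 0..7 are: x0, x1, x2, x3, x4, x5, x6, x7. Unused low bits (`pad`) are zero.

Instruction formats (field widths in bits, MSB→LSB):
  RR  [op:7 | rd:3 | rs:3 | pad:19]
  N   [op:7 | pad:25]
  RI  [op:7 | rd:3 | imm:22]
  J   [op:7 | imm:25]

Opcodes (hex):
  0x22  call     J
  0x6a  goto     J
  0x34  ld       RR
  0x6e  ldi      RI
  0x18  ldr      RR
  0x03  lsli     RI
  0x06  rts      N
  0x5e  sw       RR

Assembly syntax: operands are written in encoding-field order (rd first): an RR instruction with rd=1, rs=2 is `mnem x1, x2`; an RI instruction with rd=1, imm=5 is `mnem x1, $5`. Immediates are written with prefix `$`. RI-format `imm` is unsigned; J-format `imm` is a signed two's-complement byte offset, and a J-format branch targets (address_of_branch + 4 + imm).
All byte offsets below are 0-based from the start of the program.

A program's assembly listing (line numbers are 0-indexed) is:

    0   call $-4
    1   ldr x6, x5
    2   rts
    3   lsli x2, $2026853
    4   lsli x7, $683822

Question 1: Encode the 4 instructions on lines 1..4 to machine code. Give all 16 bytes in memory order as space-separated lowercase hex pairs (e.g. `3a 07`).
1. ldr fields op=0x18:7|rd=6:3|rs=5:3|pad=0:19 → word 31a80000h → 00 00 a8 31
2. rts fields op=0x6:7|pad=0:25 → word 0c000000h → 00 00 00 0c
3. lsli fields op=0x3:7|rd=2:3|imm=2026853:22 → word 069eed65h → 65 ed 9e 06
4. lsli fields op=0x3:7|rd=7:3|imm=683822:22 → word 07ca6f2eh → 2e 6f ca 07

00 00 a8 31 00 00 00 0c 65 ed 9e 06 2e 6f ca 07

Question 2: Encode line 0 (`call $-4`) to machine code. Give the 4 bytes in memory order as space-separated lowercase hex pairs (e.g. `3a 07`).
fc ff ff 45

L0: call op=0x22:7|imm=-4:25 ⇒ 0x45fffffc ⇒ little fc ff ff 45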